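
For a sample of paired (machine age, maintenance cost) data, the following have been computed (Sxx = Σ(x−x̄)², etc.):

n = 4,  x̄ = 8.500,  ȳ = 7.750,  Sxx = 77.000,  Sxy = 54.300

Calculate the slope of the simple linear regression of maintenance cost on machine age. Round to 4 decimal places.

0.7052

b = Sxy/Sxx = 54.3/77 = 0.705195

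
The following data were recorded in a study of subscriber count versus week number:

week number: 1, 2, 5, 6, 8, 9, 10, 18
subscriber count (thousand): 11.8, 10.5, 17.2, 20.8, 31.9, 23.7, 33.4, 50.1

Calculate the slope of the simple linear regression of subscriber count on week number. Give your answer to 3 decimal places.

2.388

n = 8, Σx = 59, Σy = 199.4, Σxy = 1947.9, Σx² = 635
Sxx = Σx² − (Σx)²/n = 635 − 435.125 = 199.875
Sxy = Σxy − (Σx)(Σy)/n = 1947.9 − 1470.575 = 477.325
b = Sxy/Sxx = 477.325/199.875 = 2.388118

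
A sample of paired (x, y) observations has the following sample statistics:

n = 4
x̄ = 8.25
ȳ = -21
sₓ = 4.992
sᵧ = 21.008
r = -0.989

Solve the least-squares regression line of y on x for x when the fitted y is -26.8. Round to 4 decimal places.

9.6435

b = r · sᵧ/sₓ = -0.989 · 21.008/4.992 = -4.162042
a = ȳ − b·x̄ = -21 − (-4.162042)·8.25 = 13.336844
Set a + b·x = -26.8: x = (-26.8 − 13.336844) / (-4.162042) = 9.643547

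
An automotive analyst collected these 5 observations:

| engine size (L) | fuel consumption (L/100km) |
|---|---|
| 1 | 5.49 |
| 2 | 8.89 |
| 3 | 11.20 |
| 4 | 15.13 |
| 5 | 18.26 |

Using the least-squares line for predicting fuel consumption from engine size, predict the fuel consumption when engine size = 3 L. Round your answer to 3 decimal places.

11.794

n = 5, Σx = 15, Σy = 58.97, Σxy = 208.69, Σx² = 55
Sxx = Σx² − (Σx)²/n = 55 − 45 = 10
Sxy = Σxy − (Σx)(Σy)/n = 208.69 − 176.91 = 31.78
b = Sxy/Sxx = 31.78/10 = 3.178
a = ȳ − b·x̄ = 11.794 − 3.178·3 = 2.26
ŷ(3) = a + b·3 = 2.26 + 3.178·3 = 11.794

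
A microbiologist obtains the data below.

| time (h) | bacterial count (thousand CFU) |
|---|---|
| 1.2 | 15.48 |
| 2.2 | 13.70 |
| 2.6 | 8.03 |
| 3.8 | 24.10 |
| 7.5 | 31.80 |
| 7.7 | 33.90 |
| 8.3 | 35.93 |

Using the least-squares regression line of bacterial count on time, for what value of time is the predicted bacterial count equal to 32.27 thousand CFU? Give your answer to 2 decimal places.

7.37

n = 7, Σx = 33.3, Σy = 162.94, Σxy = 958.923, Σx² = 211.91
Sxx = Σx² − (Σx)²/n = 211.91 − 158.412857 = 53.497143
Sxy = Σxy − (Σx)(Σy)/n = 958.923 − 775.128857 = 183.794143
b = Sxy/Sxx = 183.794143/53.497143 = 3.435588
a = ȳ − b·x̄ = 23.277143 − 3.435588·4.757143 = 6.933560
Set a + b·x = 32.27: x = (32.27 − 6.933560) / 3.435588 = 7.374703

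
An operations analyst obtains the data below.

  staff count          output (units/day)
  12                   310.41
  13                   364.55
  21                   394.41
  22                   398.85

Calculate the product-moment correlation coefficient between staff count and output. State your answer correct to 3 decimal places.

0.879

n = 4, Σx = 68, Σy = 1468.22, Σxy = 25521.38, Σx² = 1238, Σy² = 543891.6412
Sxx = Σx² − (Σx)²/n = 1238 − 1156 = 82
Sxy = Σxy − (Σx)(Σy)/n = 25521.38 − 24959.74 = 561.64
Syy = Σy² − (Σy)²/n = 543891.6412 − 538917.4921 = 4974.1491
r = Sxy/√(Sxx·Syy) = 561.64/√(407880.2262) = 561.64/638.655013 = 0.879411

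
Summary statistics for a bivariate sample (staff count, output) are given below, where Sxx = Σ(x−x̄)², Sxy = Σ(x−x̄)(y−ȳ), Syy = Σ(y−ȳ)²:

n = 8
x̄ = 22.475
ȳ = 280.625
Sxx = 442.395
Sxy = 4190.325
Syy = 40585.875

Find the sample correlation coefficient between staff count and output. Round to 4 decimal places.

r = Sxy/√(Sxx·Syy) = 4190.325/√(17954988.170625) = 4190.325/4237.332672 = 0.988906

0.9889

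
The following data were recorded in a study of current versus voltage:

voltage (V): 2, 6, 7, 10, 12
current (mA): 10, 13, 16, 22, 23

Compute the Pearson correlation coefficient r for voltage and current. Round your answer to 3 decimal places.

n = 5, Σx = 37, Σy = 84, Σxy = 706, Σx² = 333, Σy² = 1538
Sxx = Σx² − (Σx)²/n = 333 − 273.8 = 59.2
Sxy = Σxy − (Σx)(Σy)/n = 706 − 621.6 = 84.4
Syy = Σy² − (Σy)²/n = 1538 − 1411.2 = 126.8
r = Sxy/√(Sxx·Syy) = 84.4/√(7506.56) = 84.4/86.640406 = 0.974141

0.974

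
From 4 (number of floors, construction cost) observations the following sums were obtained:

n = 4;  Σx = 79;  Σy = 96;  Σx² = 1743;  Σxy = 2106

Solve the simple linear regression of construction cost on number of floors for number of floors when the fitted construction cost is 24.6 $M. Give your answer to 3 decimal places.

Sxx = Σx² − (Σx)²/n = 1743 − 1560.25 = 182.75
Sxy = Σxy − (Σx)(Σy)/n = 2106 − 1896 = 210
b = Sxy/Sxx = 210/182.75 = 1.149111
a = ȳ − b·x̄ = 24 − 1.149111·19.75 = 1.305062
Set a + b·x = 24.6: x = (24.6 − 1.305062) / 1.149111 = 20.272143

20.272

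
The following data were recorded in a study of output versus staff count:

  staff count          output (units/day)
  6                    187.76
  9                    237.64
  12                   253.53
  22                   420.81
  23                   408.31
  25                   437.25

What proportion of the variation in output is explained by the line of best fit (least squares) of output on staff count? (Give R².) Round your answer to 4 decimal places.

0.9878

n = 6, Σx = 97, Σy = 1945.3, Σxy = 35887.88, Σx² = 1899, Σy² = 690989.7228
Sxx = Σx² − (Σx)²/n = 1899 − 1568.166667 = 330.833333
Sxy = Σxy − (Σx)(Σy)/n = 35887.88 − 31449.016667 = 4438.863333
Syy = Σy² − (Σy)²/n = 690989.7228 − 630698.681667 = 60291.041133
R² = Sxy²/(Sxx·Syy) = (4438.863333)²/(330.833333·60291.041133) = 0.987828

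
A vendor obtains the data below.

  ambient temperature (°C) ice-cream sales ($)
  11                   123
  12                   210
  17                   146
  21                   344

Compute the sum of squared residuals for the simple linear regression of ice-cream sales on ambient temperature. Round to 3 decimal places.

n = 4, Σx = 61, Σy = 823, Σxy = 13579, Σx² = 995, Σy² = 198881
Sxx = Σx² − (Σx)²/n = 995 − 930.25 = 64.75
Sxy = Σxy − (Σx)(Σy)/n = 13579 − 12550.75 = 1028.25
Syy = Σy² − (Σy)²/n = 198881 − 169332.25 = 29548.75
b = Sxy/Sxx = 1028.25/64.75 = 15.880309
SSE = Syy − b·Sxy = 29548.75 − 15.880309·1028.25 = 13219.822394

13219.822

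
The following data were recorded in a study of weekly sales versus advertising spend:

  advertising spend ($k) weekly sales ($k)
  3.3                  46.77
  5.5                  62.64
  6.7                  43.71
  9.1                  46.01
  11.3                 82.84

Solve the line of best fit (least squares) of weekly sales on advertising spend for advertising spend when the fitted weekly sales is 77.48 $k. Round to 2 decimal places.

13.88

n = 5, Σx = 35.9, Σy = 281.97, Σxy = 2146.501, Σx² = 296.53
Sxx = Σx² − (Σx)²/n = 296.53 − 257.762 = 38.768
Sxy = Σxy − (Σx)(Σy)/n = 2146.501 − 2024.5446 = 121.9564
b = Sxy/Sxx = 121.9564/38.768 = 3.145801
a = ȳ − b·x̄ = 56.394 − 3.145801·7.18 = 33.807151
Set a + b·x = 77.48: x = (77.48 − 33.807151) / 3.145801 = 13.882904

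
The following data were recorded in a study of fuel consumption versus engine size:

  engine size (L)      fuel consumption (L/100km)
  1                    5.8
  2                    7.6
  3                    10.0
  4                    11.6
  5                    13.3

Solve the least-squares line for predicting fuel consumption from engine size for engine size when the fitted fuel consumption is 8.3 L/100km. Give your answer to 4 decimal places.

n = 5, Σx = 15, Σy = 48.3, Σxy = 163.9, Σx² = 55
Sxx = Σx² − (Σx)²/n = 55 − 45 = 10
Sxy = Σxy − (Σx)(Σy)/n = 163.9 − 144.9 = 19
b = Sxy/Sxx = 19/10 = 1.9
a = ȳ − b·x̄ = 9.66 − 1.9·3 = 3.96
Set a + b·x = 8.3: x = (8.3 − 3.96) / 1.9 = 2.284211

2.2842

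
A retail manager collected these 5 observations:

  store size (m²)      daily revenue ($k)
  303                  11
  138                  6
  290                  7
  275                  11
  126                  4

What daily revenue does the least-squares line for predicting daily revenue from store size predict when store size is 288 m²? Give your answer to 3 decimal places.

9.618

n = 5, Σx = 1132, Σy = 39, Σxy = 9720, Σx² = 286454
Sxx = Σx² − (Σx)²/n = 286454 − 256284.8 = 30169.2
Sxy = Σxy − (Σx)(Σy)/n = 9720 − 8829.6 = 890.4
b = Sxy/Sxx = 890.4/30169.2 = 0.029514
a = ȳ − b·x̄ = 7.8 − 0.029514·226.4 = 1.118134
ŷ(288) = a + b·288 = 1.118134 + 0.029514·288 = 9.618034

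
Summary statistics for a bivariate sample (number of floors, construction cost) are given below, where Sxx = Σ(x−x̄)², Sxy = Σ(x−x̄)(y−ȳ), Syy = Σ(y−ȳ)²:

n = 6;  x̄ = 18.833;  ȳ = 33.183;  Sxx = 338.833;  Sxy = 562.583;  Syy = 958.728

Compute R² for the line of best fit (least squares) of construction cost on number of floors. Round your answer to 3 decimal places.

R² = Sxy²/(Sxx·Syy) = (562.583)²/(338.833·958.728) = 0.974299

0.974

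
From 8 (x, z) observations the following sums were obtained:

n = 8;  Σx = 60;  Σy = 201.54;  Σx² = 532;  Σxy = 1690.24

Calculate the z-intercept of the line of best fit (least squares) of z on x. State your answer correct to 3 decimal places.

Sxx = Σx² − (Σx)²/n = 532 − 450 = 82
Sxy = Σxy − (Σx)(Σy)/n = 1690.24 − 1511.55 = 178.69
b = Sxy/Sxx = 178.69/82 = 2.179146
a = ȳ − b·x̄ = 25.1925 − 2.179146·7.5 = 8.848902

8.849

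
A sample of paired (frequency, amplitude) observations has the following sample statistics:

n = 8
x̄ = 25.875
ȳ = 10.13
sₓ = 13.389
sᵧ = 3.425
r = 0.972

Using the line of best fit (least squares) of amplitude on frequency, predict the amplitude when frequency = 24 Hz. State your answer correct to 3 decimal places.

9.664

b = r · sᵧ/sₓ = 0.972 · 3.425/13.389 = 0.248644
a = ȳ − b·x̄ = 10.13 − 0.248644·25.875 = 3.696326
ŷ(24) = a + b·24 = 3.696326 + 0.248644·24 = 9.663792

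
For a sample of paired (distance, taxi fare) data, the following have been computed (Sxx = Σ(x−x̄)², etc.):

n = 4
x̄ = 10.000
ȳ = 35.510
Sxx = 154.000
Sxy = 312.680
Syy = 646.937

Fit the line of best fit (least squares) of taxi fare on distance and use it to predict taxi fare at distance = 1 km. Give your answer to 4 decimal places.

b = Sxy/Sxx = 312.68/154 = 2.030390
a = ȳ − b·x̄ = 35.51 − 2.030390·10 = 15.206104
ŷ(1) = a + b·1 = 15.206104 + 2.030390·1 = 17.236494

17.2365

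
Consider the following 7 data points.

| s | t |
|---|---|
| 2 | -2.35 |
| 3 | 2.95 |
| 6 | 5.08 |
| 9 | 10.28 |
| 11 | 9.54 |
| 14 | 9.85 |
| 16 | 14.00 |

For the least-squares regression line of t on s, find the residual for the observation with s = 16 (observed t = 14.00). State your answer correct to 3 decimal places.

n = 7, Σx = 61, Σy = 49.35, Σxy = 593.99, Σx² = 703
Sxx = Σx² − (Σx)²/n = 703 − 531.571429 = 171.428571
Sxy = Σxy − (Σx)(Σy)/n = 593.99 − 430.05 = 163.94
b = Sxy/Sxx = 163.94/171.428571 = 0.956317
a = ȳ − b·x̄ = 7.05 − 0.956317·8.714286 = -1.283617
ŷ(16) = -1.283617 + 0.956317·16 = 14.01745
residual = y − ŷ = 14.00 − 14.01745 = -0.01745

-0.017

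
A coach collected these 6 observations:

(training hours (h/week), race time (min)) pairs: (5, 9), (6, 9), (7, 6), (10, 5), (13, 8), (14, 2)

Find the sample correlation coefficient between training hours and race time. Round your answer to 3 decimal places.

-0.669

n = 6, Σx = 55, Σy = 39, Σxy = 323, Σx² = 575, Σy² = 291
Sxx = Σx² − (Σx)²/n = 575 − 504.166667 = 70.833333
Sxy = Σxy − (Σx)(Σy)/n = 323 − 357.5 = -34.5
Syy = Σy² − (Σy)²/n = 291 − 253.5 = 37.5
r = Sxy/√(Sxx·Syy) = -34.5/√(2656.25) = -34.5/51.538820 = -0.669398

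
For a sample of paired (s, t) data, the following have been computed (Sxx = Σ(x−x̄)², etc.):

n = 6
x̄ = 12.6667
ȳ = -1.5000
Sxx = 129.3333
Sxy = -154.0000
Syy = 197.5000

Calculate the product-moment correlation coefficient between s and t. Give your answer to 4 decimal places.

r = Sxy/√(Sxx·Syy) = -154/√(25543.32675) = -154/159.822798 = -0.963567

-0.9636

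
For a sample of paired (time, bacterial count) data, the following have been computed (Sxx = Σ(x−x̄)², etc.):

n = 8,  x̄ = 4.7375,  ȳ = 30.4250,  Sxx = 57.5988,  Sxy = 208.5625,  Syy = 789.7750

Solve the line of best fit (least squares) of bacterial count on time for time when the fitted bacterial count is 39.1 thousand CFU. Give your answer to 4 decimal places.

b = Sxy/Sxx = 208.5625/57.5988 = 3.620952
a = ȳ − b·x̄ = 30.425 − 3.620952·4.7375 = 13.270739
Set a + b·x = 39.1: x = (39.1 − 13.270739) / 3.620952 = 7.133279

7.1333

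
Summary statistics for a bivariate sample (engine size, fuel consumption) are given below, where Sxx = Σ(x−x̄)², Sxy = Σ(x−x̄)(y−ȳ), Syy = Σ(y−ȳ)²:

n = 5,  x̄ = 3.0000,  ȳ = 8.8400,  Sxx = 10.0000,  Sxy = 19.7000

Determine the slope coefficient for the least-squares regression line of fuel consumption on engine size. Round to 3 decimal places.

1.970

b = Sxy/Sxx = 19.7/10 = 1.97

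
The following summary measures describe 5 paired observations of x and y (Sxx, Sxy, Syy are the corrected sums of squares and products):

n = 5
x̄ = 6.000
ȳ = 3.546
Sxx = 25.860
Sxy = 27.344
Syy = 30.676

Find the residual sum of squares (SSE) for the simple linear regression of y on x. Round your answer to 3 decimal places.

b = Sxy/Sxx = 27.344/25.86 = 1.057386
SSE = Syy − b·Sxy = 30.676 − 1.057386·27.344 = 1.762839

1.763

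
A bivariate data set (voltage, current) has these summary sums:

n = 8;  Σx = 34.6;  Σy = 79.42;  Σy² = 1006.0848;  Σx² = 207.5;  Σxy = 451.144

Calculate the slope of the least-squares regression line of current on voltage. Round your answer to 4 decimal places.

1.8607

Sxx = Σx² − (Σx)²/n = 207.5 − 149.645 = 57.855
Sxy = Σxy − (Σx)(Σy)/n = 451.144 − 343.4915 = 107.6525
b = Sxy/Sxx = 107.6525/57.855 = 1.860729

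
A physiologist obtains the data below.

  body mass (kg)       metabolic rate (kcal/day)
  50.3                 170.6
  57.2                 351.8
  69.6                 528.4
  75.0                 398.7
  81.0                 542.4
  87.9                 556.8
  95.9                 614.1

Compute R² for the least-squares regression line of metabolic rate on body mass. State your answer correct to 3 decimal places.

n = 7, Σx = 516.9, Σy = 3162.8, Σxy = 247152.59, Σx² = 39755.31, Σy² = 1572378.66
Sxx = Σx² − (Σx)²/n = 39755.31 − 38169.372857 = 1585.937143
Sxy = Σxy − (Σx)(Σy)/n = 247152.59 − 233550.188571 = 13602.401429
Syy = Σy² − (Σy)²/n = 1572378.66 − 1429043.405714 = 143335.254286
R² = Sxy²/(Sxx·Syy) = (13602.401429)²/(1585.937143·143335.254286) = 0.813940

0.814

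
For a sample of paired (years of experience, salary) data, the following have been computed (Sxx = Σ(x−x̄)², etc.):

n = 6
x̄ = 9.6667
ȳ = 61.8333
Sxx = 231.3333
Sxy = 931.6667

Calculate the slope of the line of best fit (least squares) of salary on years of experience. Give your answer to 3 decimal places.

b = Sxy/Sxx = 931.6667/231.3333 = 4.027378

4.027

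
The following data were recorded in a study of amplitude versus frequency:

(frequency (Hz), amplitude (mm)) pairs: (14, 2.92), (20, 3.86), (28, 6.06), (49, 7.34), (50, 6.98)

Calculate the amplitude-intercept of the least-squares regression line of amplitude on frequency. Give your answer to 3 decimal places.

1.854

n = 5, Σx = 161, Σy = 27.16, Σxy = 996.42, Σx² = 6281
Sxx = Σx² − (Σx)²/n = 6281 − 5184.2 = 1096.8
Sxy = Σxy − (Σx)(Σy)/n = 996.42 − 874.552 = 121.868
b = Sxy/Sxx = 121.868/1096.8 = 0.111112
a = ȳ − b·x̄ = 5.432 − 0.111112·32.2 = 1.854183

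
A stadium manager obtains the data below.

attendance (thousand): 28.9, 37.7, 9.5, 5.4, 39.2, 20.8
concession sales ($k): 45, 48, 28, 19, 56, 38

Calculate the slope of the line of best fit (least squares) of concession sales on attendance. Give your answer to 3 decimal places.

n = 6, Σx = 141.5, Σy = 234, Σxy = 6464.3, Σx² = 4345.19
Sxx = Σx² − (Σx)²/n = 4345.19 − 3337.041667 = 1008.148333
Sxy = Σxy − (Σx)(Σy)/n = 6464.3 − 5518.5 = 945.8
b = Sxy/Sxx = 945.8/1008.148333 = 0.938156

0.938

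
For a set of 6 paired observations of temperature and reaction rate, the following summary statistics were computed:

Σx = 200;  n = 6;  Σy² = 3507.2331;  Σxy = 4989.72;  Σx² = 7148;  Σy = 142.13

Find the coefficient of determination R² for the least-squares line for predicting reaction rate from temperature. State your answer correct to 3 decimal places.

0.940

Sxx = Σx² − (Σx)²/n = 7148 − 6666.666667 = 481.333333
Sxy = Σxy − (Σx)(Σy)/n = 4989.72 − 4737.666667 = 252.053333
Syy = Σy² − (Σy)²/n = 3507.2331 − 3366.822817 = 140.410283
R² = Sxy²/(Sxx·Syy) = (252.053333)²/(481.333333·140.410283) = 0.940026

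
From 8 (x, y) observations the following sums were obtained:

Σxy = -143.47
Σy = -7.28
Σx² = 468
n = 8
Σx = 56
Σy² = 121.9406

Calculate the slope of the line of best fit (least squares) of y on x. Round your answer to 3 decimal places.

-1.217

Sxx = Σx² − (Σx)²/n = 468 − 392 = 76
Sxy = Σxy − (Σx)(Σy)/n = -143.47 − (-50.96) = -92.51
b = Sxy/Sxx = -92.51/76 = -1.217237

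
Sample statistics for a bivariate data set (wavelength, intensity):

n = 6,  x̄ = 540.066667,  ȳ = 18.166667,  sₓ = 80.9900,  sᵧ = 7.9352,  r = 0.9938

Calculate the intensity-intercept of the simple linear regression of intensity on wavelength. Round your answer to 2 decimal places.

b = r · sᵧ/sₓ = 0.9938 · 7.9352/80.99 = 0.097370
a = ȳ − b·x̄ = 18.166667 − 0.097370·540.066667 = -34.419661

-34.42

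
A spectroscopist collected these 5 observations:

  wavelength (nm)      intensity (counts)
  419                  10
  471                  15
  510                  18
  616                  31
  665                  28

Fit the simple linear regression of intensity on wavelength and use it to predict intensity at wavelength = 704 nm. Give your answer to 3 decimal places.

n = 5, Σx = 2681, Σy = 102, Σxy = 58151, Σx² = 1479183
Sxx = Σx² − (Σx)²/n = 1479183 − 1437552.2 = 41630.8
Sxy = Σxy − (Σx)(Σy)/n = 58151 − 54692.4 = 3458.6
b = Sxy/Sxx = 3458.6/41630.8 = 0.083078
a = ȳ − b·x̄ = 20.4 − 0.083078·536.2 = -24.146377
ŷ(704) = a + b·704 = -24.146377 + 0.083078·704 = 34.340474

34.340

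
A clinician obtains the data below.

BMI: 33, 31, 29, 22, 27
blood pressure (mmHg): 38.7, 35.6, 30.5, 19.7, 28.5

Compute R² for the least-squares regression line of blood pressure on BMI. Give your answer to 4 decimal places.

0.9921

n = 5, Σx = 142, Σy = 153, Σxy = 4468.1, Σx² = 4104, Σy² = 4895.64
Sxx = Σx² − (Σx)²/n = 4104 − 4032.8 = 71.2
Sxy = Σxy − (Σx)(Σy)/n = 4468.1 − 4345.2 = 122.9
Syy = Σy² − (Σy)²/n = 4895.64 − 4681.8 = 213.84
R² = Sxy²/(Sxx·Syy) = (122.9)²/(71.2·213.84) = 0.992053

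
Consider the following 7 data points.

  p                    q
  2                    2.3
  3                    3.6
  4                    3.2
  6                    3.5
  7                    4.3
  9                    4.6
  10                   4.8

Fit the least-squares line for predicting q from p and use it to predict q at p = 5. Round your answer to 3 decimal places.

n = 7, Σx = 41, Σy = 26.3, Σxy = 168.7, Σx² = 295
Sxx = Σx² − (Σx)²/n = 295 − 240.142857 = 54.857143
Sxy = Σxy − (Σx)(Σy)/n = 168.7 − 154.042857 = 14.657143
b = Sxy/Sxx = 14.657143/54.857143 = 0.267188
a = ȳ − b·x̄ = 3.757143 − 0.267188·5.857143 = 2.192188
ŷ(5) = a + b·5 = 2.192188 + 0.267188·5 = 3.528125

3.528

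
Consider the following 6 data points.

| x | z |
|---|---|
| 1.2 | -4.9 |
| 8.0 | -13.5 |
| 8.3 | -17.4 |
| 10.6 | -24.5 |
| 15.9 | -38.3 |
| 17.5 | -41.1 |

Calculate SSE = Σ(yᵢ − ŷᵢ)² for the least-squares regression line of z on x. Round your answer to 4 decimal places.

n = 6, Σx = 61.5, Σy = -139.7, Σxy = -1846.22, Σx² = 805.75, Σy² = 4265.37
Sxx = Σx² − (Σx)²/n = 805.75 − 630.375 = 175.375
Sxy = Σxy − (Σx)(Σy)/n = -1846.22 − (-1431.925) = -414.295
Syy = Σy² − (Σy)²/n = 4265.37 − 3252.681667 = 1012.688333
b = Sxy/Sxx = -414.295/175.375 = -2.362338
SSE = Syy − b·Sxy = 1012.688333 − (-2.362338)·(-414.295) = 33.983575

33.9836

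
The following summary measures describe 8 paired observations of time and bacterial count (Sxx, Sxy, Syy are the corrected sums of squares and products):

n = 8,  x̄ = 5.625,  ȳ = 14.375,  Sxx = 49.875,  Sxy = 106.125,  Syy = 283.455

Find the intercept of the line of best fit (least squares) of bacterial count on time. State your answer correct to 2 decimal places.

2.41

b = Sxy/Sxx = 106.125/49.875 = 2.127820
a = ȳ − b·x̄ = 14.375 − 2.127820·5.625 = 2.406015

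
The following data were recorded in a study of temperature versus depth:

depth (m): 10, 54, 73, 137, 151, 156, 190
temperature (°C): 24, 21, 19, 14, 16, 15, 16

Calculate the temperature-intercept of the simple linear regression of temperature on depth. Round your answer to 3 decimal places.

n = 7, Σx = 771, Σy = 125, Σxy = 12475, Σx² = 110351
Sxx = Σx² − (Σx)²/n = 110351 − 84920.142857 = 25430.857143
Sxy = Σxy − (Σx)(Σy)/n = 12475 − 13767.857143 = -1292.857143
b = Sxy/Sxx = -1292.857143/25430.857143 = -0.050838
a = ȳ − b·x̄ = 17.857143 − (-0.050838)·110.142857 = 23.456599

23.457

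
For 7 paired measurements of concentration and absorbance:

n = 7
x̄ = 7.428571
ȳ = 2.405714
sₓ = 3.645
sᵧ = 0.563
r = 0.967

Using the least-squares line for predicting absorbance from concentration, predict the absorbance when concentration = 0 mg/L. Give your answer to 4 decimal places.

b = r · sᵧ/sₓ = 0.967 · 0.563/3.645 = 0.149361
a = ȳ − b·x̄ = 2.405714 − 0.149361·7.428571 = 1.296175
ŷ(0) = a + b·0 = 1.296175 + 0.149361·0 = 1.296175

1.2962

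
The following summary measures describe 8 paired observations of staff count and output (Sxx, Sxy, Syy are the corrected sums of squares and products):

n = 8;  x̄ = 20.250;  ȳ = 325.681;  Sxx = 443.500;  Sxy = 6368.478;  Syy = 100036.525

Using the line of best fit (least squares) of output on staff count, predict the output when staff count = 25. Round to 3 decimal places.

b = Sxy/Sxx = 6368.478/443.5 = 14.359590
a = ȳ − b·x̄ = 325.681 − 14.359590·20.25 = 34.899310
ŷ(25) = a + b·25 = 34.899310 + 14.359590·25 = 393.889051

393.889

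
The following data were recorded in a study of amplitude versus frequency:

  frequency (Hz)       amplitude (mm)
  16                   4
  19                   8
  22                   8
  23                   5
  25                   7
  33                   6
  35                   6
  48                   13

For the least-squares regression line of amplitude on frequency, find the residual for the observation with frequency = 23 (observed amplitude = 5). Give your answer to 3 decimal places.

n = 8, Σx = 221, Σy = 57, Σxy = 1714, Σx² = 6873
Sxx = Σx² − (Σx)²/n = 6873 − 6105.125 = 767.875
Sxy = Σxy − (Σx)(Σy)/n = 1714 − 1574.625 = 139.375
b = Sxy/Sxx = 139.375/767.875 = 0.181507
a = ȳ − b·x̄ = 7.125 − 0.181507·27.625 = 2.110858
ŷ(23) = 2.110858 + 0.181507·23 = 6.285528
residual = y − ŷ = 5 − 6.285528 = -1.285528

-1.286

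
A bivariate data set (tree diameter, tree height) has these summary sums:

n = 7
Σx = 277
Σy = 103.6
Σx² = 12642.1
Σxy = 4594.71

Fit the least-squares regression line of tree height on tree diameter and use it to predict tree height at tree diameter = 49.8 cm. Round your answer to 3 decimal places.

17.813

Sxx = Σx² − (Σx)²/n = 12642.1 − 10961.285714 = 1680.814286
Sxy = Σxy − (Σx)(Σy)/n = 4594.71 − 4099.6 = 495.11
b = Sxy/Sxx = 495.11/1680.814286 = 0.294566
a = ȳ − b·x̄ = 14.8 − 0.294566·39.571429 = 3.143620
ŷ(49.8) = a + b·49.8 = 3.143620 + 0.294566·49.8 = 17.812985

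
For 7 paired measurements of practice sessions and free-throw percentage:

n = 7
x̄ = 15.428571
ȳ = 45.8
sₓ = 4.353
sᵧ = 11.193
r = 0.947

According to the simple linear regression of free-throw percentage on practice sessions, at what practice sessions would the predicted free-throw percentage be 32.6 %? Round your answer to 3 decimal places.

10.008

b = r · sᵧ/sₓ = 0.947 · 11.193/4.353 = 2.435050
a = ȳ − b·x̄ = 45.8 − 2.435050·15.428571 = 8.230664
Set a + b·x = 32.6: x = (32.6 − 8.230664) / 2.435050 = 10.007737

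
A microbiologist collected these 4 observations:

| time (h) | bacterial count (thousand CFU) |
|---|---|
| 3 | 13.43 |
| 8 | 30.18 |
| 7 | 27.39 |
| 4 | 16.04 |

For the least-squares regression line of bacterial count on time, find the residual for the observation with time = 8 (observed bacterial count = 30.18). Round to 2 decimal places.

-0.24

n = 4, Σx = 22, Σy = 87.04, Σxy = 537.62, Σx² = 138
Sxx = Σx² − (Σx)²/n = 138 − 121 = 17
Sxy = Σxy − (Σx)(Σy)/n = 537.62 − 478.72 = 58.9
b = Sxy/Sxx = 58.9/17 = 3.464706
a = ȳ − b·x̄ = 21.76 − 3.464706·5.5 = 2.704118
ŷ(8) = 2.704118 + 3.464706·8 = 30.421765
residual = y − ŷ = 30.18 − 30.421765 = -0.241765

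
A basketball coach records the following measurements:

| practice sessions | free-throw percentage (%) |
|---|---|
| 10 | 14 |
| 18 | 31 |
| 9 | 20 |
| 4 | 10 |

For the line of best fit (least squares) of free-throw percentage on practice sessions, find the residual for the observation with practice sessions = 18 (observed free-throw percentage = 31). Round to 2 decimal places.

n = 4, Σx = 41, Σy = 75, Σxy = 918, Σx² = 521
Sxx = Σx² − (Σx)²/n = 521 − 420.25 = 100.75
Sxy = Σxy − (Σx)(Σy)/n = 918 − 768.75 = 149.25
b = Sxy/Sxx = 149.25/100.75 = 1.481390
a = ȳ − b·x̄ = 18.75 − 1.481390·10.25 = 3.565757
ŷ(18) = 3.565757 + 1.481390·18 = 30.230769
residual = y − ŷ = 31 − 30.230769 = 0.769231

0.77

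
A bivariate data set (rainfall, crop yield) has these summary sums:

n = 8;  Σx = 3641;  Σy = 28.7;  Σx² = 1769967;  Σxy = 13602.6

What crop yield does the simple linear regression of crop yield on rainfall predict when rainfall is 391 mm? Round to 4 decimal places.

3.2804

Sxx = Σx² − (Σx)²/n = 1769967 − 1657110.125 = 112856.875
Sxy = Σxy − (Σx)(Σy)/n = 13602.6 − 13062.0875 = 540.5125
b = Sxy/Sxx = 540.5125/112856.875 = 0.004789
a = ȳ − b·x̄ = 3.5875 − 0.004789·455.125 = 1.407741
ŷ(391) = a + b·391 = 1.407741 + 0.004789·391 = 3.280382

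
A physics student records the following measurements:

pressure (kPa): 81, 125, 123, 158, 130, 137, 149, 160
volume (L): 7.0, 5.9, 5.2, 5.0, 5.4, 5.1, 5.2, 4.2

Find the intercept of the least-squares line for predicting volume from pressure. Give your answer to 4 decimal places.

9.2709

n = 8, Σx = 1063, Σy = 43, Σxy = 5581.6, Σx² = 145749
Sxx = Σx² − (Σx)²/n = 145749 − 141246.125 = 4502.875
Sxy = Σxy − (Σx)(Σy)/n = 5581.6 − 5713.625 = -132.025
b = Sxy/Sxx = -132.025/4502.875 = -0.029320
a = ȳ − b·x̄ = 5.375 − (-0.029320)·132.875 = 9.270916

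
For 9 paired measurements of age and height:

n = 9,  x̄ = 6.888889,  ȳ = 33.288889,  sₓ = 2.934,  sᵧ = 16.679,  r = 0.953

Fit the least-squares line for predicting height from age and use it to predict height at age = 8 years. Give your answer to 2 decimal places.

39.31

b = r · sᵧ/sₓ = 0.953 · 16.679/2.934 = 5.417548
a = ȳ − b·x̄ = 33.288889 − 5.417548·6.888889 = -4.032001
ŷ(8) = a + b·8 = -4.032001 + 5.417548·8 = 39.308387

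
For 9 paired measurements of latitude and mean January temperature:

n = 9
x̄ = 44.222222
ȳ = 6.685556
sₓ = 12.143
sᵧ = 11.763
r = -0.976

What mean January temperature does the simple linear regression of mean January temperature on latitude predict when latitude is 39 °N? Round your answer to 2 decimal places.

b = r · sᵧ/sₓ = -0.976 · 11.763/12.143 = -0.945457
a = ȳ − b·x̄ = 6.685556 − (-0.945457)·44.222222 = 48.495779
ŷ(39) = a + b·39 = 48.495779 + (-0.945457)·39 = 11.622944

11.62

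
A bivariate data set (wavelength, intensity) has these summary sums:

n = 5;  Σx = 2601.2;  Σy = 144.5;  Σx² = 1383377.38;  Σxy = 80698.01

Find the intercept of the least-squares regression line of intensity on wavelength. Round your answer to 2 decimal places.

-66.47

Sxx = Σx² − (Σx)²/n = 1383377.38 − 1353248.288 = 30129.092
Sxy = Σxy − (Σx)(Σy)/n = 80698.01 − 75174.68 = 5523.33
b = Sxy/Sxx = 5523.33/30129.092 = 0.183322
a = ȳ − b·x̄ = 28.9 − 0.183322·520.24 = -66.471517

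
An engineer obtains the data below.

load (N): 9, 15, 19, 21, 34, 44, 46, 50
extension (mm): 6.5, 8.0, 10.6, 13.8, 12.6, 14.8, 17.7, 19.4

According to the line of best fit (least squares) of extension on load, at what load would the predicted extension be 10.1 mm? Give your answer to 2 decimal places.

n = 8, Σx = 238, Σy = 103.4, Σxy = 3533.5, Σx² = 8816
Sxx = Σx² − (Σx)²/n = 8816 − 7080.5 = 1735.5
Sxy = Σxy − (Σx)(Σy)/n = 3533.5 − 3076.15 = 457.35
b = Sxy/Sxx = 457.35/1735.5 = 0.263526
a = ȳ − b·x̄ = 12.925 − 0.263526·29.75 = 5.085091
Set a + b·x = 10.1: x = (10.1 − 5.085091) / 0.263526 = 19.030010

19.03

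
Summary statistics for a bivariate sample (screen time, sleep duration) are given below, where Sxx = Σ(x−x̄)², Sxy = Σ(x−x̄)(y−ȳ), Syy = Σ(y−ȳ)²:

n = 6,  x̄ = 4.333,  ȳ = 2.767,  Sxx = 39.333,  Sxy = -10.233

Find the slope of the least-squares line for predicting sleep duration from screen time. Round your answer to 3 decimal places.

-0.260

b = Sxy/Sxx = -10.233/39.333 = -0.260163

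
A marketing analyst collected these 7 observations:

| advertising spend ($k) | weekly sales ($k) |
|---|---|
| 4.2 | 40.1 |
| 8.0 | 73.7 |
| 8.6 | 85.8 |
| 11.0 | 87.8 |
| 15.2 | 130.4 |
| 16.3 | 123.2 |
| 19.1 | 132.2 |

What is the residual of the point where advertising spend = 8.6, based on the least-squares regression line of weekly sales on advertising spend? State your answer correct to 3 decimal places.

9.475

n = 7, Σx = 82.4, Σy = 673.2, Σxy = 8976.96, Σx² = 1138.14
Sxx = Σx² − (Σx)²/n = 1138.14 − 969.965714 = 168.174286
Sxy = Σxy − (Σx)(Σy)/n = 8976.96 − 7924.525714 = 1052.434286
b = Sxy/Sxx = 1052.434286/168.174286 = 6.257998
a = ȳ − b·x̄ = 96.171429 − 6.257998·11.771429 = 22.505856
ŷ(8.6) = 22.505856 + 6.257998·8.6 = 76.324636
residual = y − ŷ = 85.8 − 76.324636 = 9.475364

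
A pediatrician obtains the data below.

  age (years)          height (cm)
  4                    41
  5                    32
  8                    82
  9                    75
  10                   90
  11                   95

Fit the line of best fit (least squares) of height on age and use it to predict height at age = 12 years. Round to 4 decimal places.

n = 6, Σx = 47, Σy = 415, Σxy = 3600, Σx² = 407
Sxx = Σx² − (Σx)²/n = 407 − 368.166667 = 38.833333
Sxy = Σxy − (Σx)(Σy)/n = 3600 − 3250.833333 = 349.166667
b = Sxy/Sxx = 349.166667/38.833333 = 8.991416
a = ȳ − b·x̄ = 69.166667 − 8.991416·7.833333 = -1.266094
ŷ(12) = a + b·12 = -1.266094 + 8.991416·12 = 106.630901

106.6309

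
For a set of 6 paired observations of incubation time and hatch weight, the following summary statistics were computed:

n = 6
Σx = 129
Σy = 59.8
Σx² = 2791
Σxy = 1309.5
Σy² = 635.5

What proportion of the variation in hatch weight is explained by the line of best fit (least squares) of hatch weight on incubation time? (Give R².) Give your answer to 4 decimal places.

Sxx = Σx² − (Σx)²/n = 2791 − 2773.5 = 17.5
Sxy = Σxy − (Σx)(Σy)/n = 1309.5 − 1285.7 = 23.8
Syy = Σy² − (Σy)²/n = 635.5 − 596.006667 = 39.493333
R² = Sxy²/(Sxx·Syy) = (23.8)²/(17.5·39.493333) = 0.819581

0.8196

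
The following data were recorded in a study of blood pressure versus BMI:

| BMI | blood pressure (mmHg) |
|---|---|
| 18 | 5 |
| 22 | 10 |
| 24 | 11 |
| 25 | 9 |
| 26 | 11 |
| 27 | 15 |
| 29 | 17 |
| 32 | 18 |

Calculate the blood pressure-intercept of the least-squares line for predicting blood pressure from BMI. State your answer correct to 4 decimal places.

-12.4076

n = 8, Σx = 203, Σy = 96, Σxy = 2559, Σx² = 5279
Sxx = Σx² − (Σx)²/n = 5279 − 5151.125 = 127.875
Sxy = Σxy − (Σx)(Σy)/n = 2559 − 2436 = 123
b = Sxy/Sxx = 123/127.875 = 0.961877
a = ȳ − b·x̄ = 12 − 0.961877·25.375 = -12.407625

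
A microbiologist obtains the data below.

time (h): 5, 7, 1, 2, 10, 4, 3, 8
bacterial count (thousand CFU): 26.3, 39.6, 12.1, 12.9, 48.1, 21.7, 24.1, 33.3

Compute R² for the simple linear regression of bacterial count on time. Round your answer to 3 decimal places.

n = 8, Σx = 40, Σy = 218.1, Σxy = 1353.1, Σx² = 268, Σy² = 7046.87
Sxx = Σx² − (Σx)²/n = 268 − 200 = 68
Sxy = Σxy − (Σx)(Σy)/n = 1353.1 − 1090.5 = 262.6
Syy = Σy² − (Σy)²/n = 7046.87 − 5945.95125 = 1100.91875
R² = Sxy²/(Sxx·Syy) = (262.6)²/(68·1100.91875) = 0.921139

0.921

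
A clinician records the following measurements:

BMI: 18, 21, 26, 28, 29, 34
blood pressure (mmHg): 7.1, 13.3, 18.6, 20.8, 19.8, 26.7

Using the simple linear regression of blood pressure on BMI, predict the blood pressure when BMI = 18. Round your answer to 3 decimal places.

n = 6, Σx = 156, Σy = 106.3, Σxy = 2955.1, Σx² = 4222
Sxx = Σx² − (Σx)²/n = 4222 − 4056 = 166
Sxy = Σxy − (Σx)(Σy)/n = 2955.1 − 2763.8 = 191.3
b = Sxy/Sxx = 191.3/166 = 1.152410
a = ȳ − b·x̄ = 17.716667 − 1.152410·26 = -12.245984
ŷ(18) = a + b·18 = -12.245984 + 1.152410·18 = 8.497390

8.497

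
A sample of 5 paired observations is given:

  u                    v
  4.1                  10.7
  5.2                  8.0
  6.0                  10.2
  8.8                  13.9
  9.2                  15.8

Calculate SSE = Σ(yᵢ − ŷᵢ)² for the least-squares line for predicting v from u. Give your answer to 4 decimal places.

9.8287

n = 5, Σx = 33.3, Σy = 58.6, Σxy = 414.35, Σx² = 241.93, Σy² = 725.38
Sxx = Σx² − (Σx)²/n = 241.93 − 221.778 = 20.152
Sxy = Σxy − (Σx)(Σy)/n = 414.35 − 390.276 = 24.074
Syy = Σy² − (Σy)²/n = 725.38 − 686.792 = 38.588
b = Sxy/Sxx = 24.074/20.152 = 1.194621
SSE = Syy − b·Sxy = 38.588 − 1.194621·24.074 = 9.828697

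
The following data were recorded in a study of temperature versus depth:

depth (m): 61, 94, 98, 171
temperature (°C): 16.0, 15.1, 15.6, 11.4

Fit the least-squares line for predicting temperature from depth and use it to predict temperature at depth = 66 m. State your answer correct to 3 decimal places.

16.290

n = 4, Σx = 424, Σy = 58.1, Σxy = 5873.6, Σx² = 51402
Sxx = Σx² − (Σx)²/n = 51402 − 44944 = 6458
Sxy = Σxy − (Σx)(Σy)/n = 5873.6 − 6158.6 = -285
b = Sxy/Sxx = -285/6458 = -0.044131
a = ȳ − b·x̄ = 14.525 − (-0.044131)·106 = 19.202919
ŷ(66) = a + b·66 = 19.202919 + (-0.044131)·66 = 16.290252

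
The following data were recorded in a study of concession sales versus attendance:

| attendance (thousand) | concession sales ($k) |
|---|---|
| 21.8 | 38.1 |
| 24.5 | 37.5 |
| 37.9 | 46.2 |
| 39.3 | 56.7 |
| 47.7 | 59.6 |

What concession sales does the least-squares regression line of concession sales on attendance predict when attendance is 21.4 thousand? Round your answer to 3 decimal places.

n = 5, Σx = 171.2, Σy = 238.1, Σxy = 8571.54, Σx² = 6331.68
Sxx = Σx² − (Σx)²/n = 6331.68 − 5861.888 = 469.792
Sxy = Σxy − (Σx)(Σy)/n = 8571.54 − 8152.544 = 418.996
b = Sxy/Sxx = 418.996/469.792 = 0.891876
a = ȳ − b·x̄ = 47.62 − 0.891876·34.24 = 17.082181
ŷ(21.4) = a + b·21.4 = 17.082181 + 0.891876·21.4 = 36.168318

36.168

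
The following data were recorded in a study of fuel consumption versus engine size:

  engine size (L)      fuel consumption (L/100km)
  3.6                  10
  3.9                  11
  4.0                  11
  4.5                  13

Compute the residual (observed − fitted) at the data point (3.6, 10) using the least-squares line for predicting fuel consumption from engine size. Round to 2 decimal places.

0.08

n = 4, Σx = 16, Σy = 45, Σxy = 181.4, Σx² = 64.42
Sxx = Σx² − (Σx)²/n = 64.42 − 64 = 0.42
Sxy = Σxy − (Σx)(Σy)/n = 181.4 − 180 = 1.4
b = Sxy/Sxx = 1.4/0.42 = 3.333333
a = ȳ − b·x̄ = 11.25 − 3.333333·4 = -2.083333
ŷ(3.6) = -2.083333 + 3.333333·3.6 = 9.916667
residual = y − ŷ = 10 − 9.916667 = 0.083333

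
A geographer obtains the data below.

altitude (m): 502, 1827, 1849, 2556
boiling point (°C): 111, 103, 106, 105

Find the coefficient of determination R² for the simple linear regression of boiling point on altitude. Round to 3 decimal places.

n = 4, Σx = 6734, Σy = 425, Σxy = 708277, Σx² = 13541870, Σy² = 45191
Sxx = Σx² − (Σx)²/n = 13541870 − 11336689 = 2205181
Sxy = Σxy − (Σx)(Σy)/n = 708277 − 715487.5 = -7210.5
Syy = Σy² − (Σy)²/n = 45191 − 45156.25 = 34.75
R² = Sxy²/(Sxx·Syy) = (-7210.5)²/(2205181·34.75) = 0.678472

0.678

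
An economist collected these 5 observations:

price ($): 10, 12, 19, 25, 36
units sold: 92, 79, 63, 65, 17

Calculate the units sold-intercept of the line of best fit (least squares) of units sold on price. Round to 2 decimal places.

115.64

n = 5, Σx = 102, Σy = 316, Σxy = 5302, Σx² = 2526
Sxx = Σx² − (Σx)²/n = 2526 − 2080.8 = 445.2
Sxy = Σxy − (Σx)(Σy)/n = 5302 − 6446.4 = -1144.4
b = Sxy/Sxx = -1144.4/445.2 = -2.570530
a = ȳ − b·x̄ = 63.2 − (-2.570530)·20.4 = 115.638814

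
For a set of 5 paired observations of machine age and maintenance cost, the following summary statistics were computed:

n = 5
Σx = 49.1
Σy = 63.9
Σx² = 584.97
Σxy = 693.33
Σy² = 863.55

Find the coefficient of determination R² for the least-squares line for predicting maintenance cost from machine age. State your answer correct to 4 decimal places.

Sxx = Σx² − (Σx)²/n = 584.97 − 482.162 = 102.808
Sxy = Σxy − (Σx)(Σy)/n = 693.33 − 627.498 = 65.832
Syy = Σy² − (Σy)²/n = 863.55 − 816.642 = 46.908
R² = Sxy²/(Sxx·Syy) = (65.832)²/(102.808·46.908) = 0.898670

0.8987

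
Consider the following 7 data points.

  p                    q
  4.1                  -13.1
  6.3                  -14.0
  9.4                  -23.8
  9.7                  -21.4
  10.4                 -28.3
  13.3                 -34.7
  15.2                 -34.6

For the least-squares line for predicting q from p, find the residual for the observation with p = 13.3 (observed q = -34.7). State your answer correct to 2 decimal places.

n = 7, Σx = 68.4, Σy = -169.9, Σxy = -1854.96, Σx² = 755.04
Sxx = Σx² − (Σx)²/n = 755.04 − 668.365714 = 86.674286
Sxy = Σxy − (Σx)(Σy)/n = -1854.96 − (-1660.165714) = -194.794286
b = Sxy/Sxx = -194.794286/86.674286 = -2.247429
a = ȳ − b·x̄ = -24.271429 − (-2.247429)·9.771429 = -2.310839
ŷ(13.3) = -2.310839 + (-2.247429)·13.3 = -32.201642
residual = y − ŷ = -34.7 − (-32.201642) = -2.498358

-2.50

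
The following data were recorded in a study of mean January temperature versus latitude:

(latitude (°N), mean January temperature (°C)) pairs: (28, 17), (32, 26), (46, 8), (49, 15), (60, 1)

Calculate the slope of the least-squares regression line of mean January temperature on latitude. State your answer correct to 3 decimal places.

-0.603

n = 5, Σx = 215, Σy = 67, Σxy = 2471, Σx² = 9925
Sxx = Σx² − (Σx)²/n = 9925 − 9245 = 680
Sxy = Σxy − (Σx)(Σy)/n = 2471 − 2881 = -410
b = Sxy/Sxx = -410/680 = -0.602941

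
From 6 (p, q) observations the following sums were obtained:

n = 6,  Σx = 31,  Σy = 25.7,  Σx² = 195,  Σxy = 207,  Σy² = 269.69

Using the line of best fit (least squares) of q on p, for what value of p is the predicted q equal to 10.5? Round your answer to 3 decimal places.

Sxx = Σx² − (Σx)²/n = 195 − 160.166667 = 34.833333
Sxy = Σxy − (Σx)(Σy)/n = 207 − 132.783333 = 74.216667
b = Sxy/Sxx = 74.216667/34.833333 = 2.130622
a = ȳ − b·x̄ = 4.283333 − 2.130622·5.166667 = -6.724880
Set a + b·x = 10.5: x = (10.5 − (-6.724880)) / 2.130622 = 8.084437

8.084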